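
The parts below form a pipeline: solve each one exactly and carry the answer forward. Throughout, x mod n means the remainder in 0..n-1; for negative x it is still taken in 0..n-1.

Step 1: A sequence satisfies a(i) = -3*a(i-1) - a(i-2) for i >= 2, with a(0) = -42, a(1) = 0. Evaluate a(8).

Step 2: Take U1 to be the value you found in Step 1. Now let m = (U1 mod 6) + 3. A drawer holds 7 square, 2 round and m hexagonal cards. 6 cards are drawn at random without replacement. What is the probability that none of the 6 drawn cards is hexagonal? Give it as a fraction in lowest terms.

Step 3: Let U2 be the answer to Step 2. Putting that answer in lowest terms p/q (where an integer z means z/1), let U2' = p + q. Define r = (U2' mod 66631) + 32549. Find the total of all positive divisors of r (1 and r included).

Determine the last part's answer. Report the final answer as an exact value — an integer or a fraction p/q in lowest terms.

Step 1: a(2) = -3*(0) - 1*(-42) = 42; iterating: a(2)=42, a(3)=-126, a(4)=336, a(5)=-882, a(6)=2310, a(7)=-6048, a(8)=15834; answer 15834
Step 2: U1 = 15834; m = 3; total draws C(12,6) = 924; favorable C(9,6) = 84; P = 1/11; answer 1/11
Step 3: U2 = 1/11; threaded value p + q = 12; r = 32561; 32561 is prime, so its only divisors are 1 and 32561; sigma = 1 + 32561 = 32562; answer 32562

32562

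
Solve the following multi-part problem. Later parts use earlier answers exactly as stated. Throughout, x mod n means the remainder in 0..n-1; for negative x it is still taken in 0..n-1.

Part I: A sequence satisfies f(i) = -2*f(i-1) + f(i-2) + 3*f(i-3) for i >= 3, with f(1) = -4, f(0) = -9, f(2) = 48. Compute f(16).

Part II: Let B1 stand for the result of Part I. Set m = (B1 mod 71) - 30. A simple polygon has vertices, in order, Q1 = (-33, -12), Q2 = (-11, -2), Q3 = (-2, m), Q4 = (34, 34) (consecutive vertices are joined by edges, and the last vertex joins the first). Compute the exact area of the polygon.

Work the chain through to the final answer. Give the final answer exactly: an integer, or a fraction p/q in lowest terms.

Part I: f(3) = -2*(48) + 1*(-4) + 3*(-9) = -127; iterating: f(3)=-127, f(4)=290, f(5)=-563, f(6)=1035, f(7)=-1763, f(8)=2872, f(9)=-4402, f(10)=6387, f(11)=-8560, f(12)=10301, f(13)=-10001, f(14)=4623, f(15)=11656, f(16)=-48692; answer -48692
Part II: B1 = -48692; m = -16; cross terms: (-33*-2 - -11*-12)=-66, (-11*-16 - -2*-2)=172, (-2*34 - 34*-16)=476, (34*-12 - -33*34)=714; twice the area = |1296| = 1296; area = 648; answer 648

648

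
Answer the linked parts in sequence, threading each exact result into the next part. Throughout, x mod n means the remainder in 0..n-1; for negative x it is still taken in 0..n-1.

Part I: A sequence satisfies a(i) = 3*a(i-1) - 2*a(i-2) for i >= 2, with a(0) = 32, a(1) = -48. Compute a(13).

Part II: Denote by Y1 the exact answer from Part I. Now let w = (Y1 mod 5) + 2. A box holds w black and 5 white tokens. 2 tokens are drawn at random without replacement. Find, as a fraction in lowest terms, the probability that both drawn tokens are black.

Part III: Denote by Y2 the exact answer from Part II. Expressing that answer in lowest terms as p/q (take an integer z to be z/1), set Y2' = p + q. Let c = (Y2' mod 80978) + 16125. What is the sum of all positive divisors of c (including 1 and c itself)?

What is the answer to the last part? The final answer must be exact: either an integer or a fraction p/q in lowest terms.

Part I: a(2) = 3*(-48) - 2*(32) = -208; iterating: a(2)=-208, a(3)=-528, a(4)=-1168, a(5)=-2448, a(6)=-5008, a(7)=-10128, a(8)=-20368, a(9)=-40848, a(10)=-81808, a(11)=-163728, a(12)=-327568, a(13)=-655248; answer -655248
Part II: Y1 = -655248; w = 4; total draws C(9,2) = 36; favorable C(4,2) = 6; P = 1/6; answer 1/6
Part III: Y2 = 1/6; threaded value p + q = 7; c = 16132; 16132 = 2^2 * 37 * 109; sigma = (1 + 2 + 4) * (1 + 37) * (1 + 109) = 7 * 38 * 110 = 29260; answer 29260

29260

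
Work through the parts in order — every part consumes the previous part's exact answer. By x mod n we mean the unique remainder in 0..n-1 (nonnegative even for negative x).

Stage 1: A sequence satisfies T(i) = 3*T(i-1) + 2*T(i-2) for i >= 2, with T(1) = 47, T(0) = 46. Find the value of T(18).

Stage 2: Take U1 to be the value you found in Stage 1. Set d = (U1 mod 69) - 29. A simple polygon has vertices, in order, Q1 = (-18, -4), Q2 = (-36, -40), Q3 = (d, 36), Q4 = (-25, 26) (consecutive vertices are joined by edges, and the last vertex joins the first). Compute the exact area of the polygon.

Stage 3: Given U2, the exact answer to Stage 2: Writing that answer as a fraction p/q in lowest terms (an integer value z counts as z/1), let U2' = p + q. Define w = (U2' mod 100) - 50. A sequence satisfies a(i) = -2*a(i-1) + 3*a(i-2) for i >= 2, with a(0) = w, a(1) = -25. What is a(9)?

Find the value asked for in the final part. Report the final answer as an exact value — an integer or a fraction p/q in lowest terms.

-241105

Stage 1: T(2) = 3*(47) + 2*(46) = 233; iterating: T(2)=233, T(3)=793, T(4)=2845, T(5)=10121, T(6)=36053, T(7)=128401, T(8)=457309, T(9)=1628729, T(10)=5800805, T(11)=20659873, T(12)=73581229, T(13)=262063433, T(14)=933352757, T(15)=3324185137, T(16)=11839260925, T(17)=42166153049, T(18)=150176980997; answer 150176980997
Stage 2: U1 = 150176980997; d = 3; cross terms: (-18*-40 - -36*-4)=576, (-36*36 - 3*-40)=-1176, (3*26 - -25*36)=978, (-25*-4 - -18*26)=568; twice the area = |946| = 946; area = 473; answer 473
Stage 3: U2 = 473; threaded value p + q = 474; w = 24; a(2) = -2*(-25) + 3*(24) = 122; iterating: a(2)=122, a(3)=-319, a(4)=1004, a(5)=-2965, a(6)=8942, a(7)=-26779, a(8)=80384, a(9)=-241105; answer -241105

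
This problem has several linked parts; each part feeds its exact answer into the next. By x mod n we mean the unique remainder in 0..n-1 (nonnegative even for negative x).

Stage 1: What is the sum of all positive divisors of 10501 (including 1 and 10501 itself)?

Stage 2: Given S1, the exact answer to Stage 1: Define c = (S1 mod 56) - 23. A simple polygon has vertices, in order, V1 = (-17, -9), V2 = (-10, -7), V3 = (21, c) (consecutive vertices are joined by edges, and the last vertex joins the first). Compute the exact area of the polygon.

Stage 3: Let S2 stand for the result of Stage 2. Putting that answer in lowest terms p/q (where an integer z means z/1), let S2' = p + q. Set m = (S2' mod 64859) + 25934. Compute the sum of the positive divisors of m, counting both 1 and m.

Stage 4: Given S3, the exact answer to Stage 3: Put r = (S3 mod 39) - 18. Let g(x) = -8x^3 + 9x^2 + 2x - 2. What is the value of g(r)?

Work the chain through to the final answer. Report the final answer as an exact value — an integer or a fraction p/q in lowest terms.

Stage 1: 10501 is prime, so its only divisors are 1 and 10501; sigma = 1 + 10501 = 10502; answer 10502
Stage 2: S1 = 10502; c = 7; cross terms: (-17*-7 - -10*-9)=29, (-10*7 - 21*-7)=77, (21*-9 - -17*7)=-70; twice the area = |36| = 36; area = 18; answer 18
Stage 3: S2 = 18; threaded value p + q = 19; m = 25953; 25953 = 3 * 41 * 211; sigma = (1 + 3) * (1 + 41) * (1 + 211) = 4 * 42 * 212 = 35616; answer 35616
Stage 4: S3 = 35616; r = -9; -8*(-9)^3 + 9*(-9)^2 + 2*(-9)^1 - 2 = (5832) + (729) + (-18) + (-2) = 6541; answer 6541

6541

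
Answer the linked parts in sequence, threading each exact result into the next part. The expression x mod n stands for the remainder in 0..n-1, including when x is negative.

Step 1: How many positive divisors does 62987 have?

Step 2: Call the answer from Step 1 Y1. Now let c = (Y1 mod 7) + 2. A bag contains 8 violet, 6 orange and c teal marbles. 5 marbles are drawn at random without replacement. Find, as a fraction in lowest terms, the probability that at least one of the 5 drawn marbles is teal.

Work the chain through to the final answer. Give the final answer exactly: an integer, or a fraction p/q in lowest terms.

469/612

Step 1: 62987 is prime, so its only divisors are 1 and 62987; count = 2; answer 2
Step 2: Y1 = 2; c = 4; total draws C(18,5) = 8568; complement C(14,5) = 2002; favorable 8568 - 2002 = 6566; P = 469/612; answer 469/612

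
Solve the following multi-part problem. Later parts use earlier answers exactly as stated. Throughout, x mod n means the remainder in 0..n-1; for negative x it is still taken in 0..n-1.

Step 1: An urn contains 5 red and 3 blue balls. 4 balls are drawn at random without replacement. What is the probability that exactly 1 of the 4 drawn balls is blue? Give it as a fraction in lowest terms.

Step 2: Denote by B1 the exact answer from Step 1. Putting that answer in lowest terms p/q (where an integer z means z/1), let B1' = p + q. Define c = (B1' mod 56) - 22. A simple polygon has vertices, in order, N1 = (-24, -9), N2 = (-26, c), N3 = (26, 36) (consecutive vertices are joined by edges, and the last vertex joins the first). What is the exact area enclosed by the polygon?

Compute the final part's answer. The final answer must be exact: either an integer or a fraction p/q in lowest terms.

30

Step 1: total draws C(8,4) = 70; favorable C(3,1)*C(5,3) = 30; P = 3/7; answer 3/7
Step 2: B1 = 3/7; threaded value p + q = 10; c = -12; cross terms: (-24*-12 - -26*-9)=54, (-26*36 - 26*-12)=-624, (26*-9 - -24*36)=630; twice the area = |60| = 60; area = 30; answer 30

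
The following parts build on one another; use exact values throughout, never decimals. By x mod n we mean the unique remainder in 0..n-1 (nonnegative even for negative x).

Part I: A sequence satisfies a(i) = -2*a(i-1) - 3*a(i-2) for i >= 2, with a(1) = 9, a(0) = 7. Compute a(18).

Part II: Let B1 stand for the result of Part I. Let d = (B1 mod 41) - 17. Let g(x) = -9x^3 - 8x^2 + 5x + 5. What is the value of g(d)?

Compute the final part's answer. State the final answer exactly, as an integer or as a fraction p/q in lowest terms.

Part I: a(2) = -2*(9) - 3*(7) = -39; iterating: a(2)=-39, a(3)=51, a(4)=15, a(5)=-183, a(6)=321, a(7)=-93, a(8)=-777, a(9)=1833, a(10)=-1335, a(11)=-2829, a(12)=9663, a(13)=-10839, a(14)=-7311, a(15)=47139, a(16)=-72345, a(17)=3273, a(18)=210489; answer 210489
Part II: B1 = 210489; d = 19; -9*(19)^3 - 8*(19)^2 + 5*(19)^1 + 5 = (-61731) + (-2888) + (95) + (5) = -64519; answer -64519

-64519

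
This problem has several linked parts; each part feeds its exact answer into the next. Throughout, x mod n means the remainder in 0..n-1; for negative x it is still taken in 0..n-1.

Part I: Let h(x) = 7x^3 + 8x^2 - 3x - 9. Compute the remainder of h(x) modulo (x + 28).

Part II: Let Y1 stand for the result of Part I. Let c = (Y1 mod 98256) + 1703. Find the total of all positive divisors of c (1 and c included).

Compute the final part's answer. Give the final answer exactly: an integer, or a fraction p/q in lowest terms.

Part I: remainder = value at the root: 7*(-28)^3 + 8*(-28)^2 - 3*(-28)^1 - 9 = (-153664) + (6272) + (84) + (-9) = -147317; answer -147317
Part II: Y1 = -147317; c = 50898; 50898 = 2 * 3 * 17 * 499; sigma = (1 + 2) * (1 + 3) * (1 + 17) * (1 + 499) = 3 * 4 * 18 * 500 = 108000; answer 108000

108000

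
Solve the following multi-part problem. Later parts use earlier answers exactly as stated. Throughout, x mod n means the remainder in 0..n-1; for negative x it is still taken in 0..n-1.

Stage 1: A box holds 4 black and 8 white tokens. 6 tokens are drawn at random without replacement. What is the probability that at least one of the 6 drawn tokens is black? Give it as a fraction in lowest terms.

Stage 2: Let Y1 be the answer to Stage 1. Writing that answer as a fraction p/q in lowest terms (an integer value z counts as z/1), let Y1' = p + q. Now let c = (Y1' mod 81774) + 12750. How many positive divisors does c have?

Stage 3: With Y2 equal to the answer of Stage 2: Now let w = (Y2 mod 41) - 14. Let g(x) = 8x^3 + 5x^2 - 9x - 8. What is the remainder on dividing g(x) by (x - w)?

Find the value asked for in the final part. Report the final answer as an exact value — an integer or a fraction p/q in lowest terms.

-1502

Stage 1: total draws C(12,6) = 924; complement C(8,6) = 28; favorable 924 - 28 = 896; P = 32/33; answer 32/33
Stage 2: Y1 = 32/33; threaded value p + q = 65; c = 12815; 12815 = 5 * 11 * 233; number of divisors = (1+1) * (1+1) * (1+1) = 8; answer 8
Stage 3: Y2 = 8; w = -6; remainder = value at the root: 8*(-6)^3 + 5*(-6)^2 - 9*(-6)^1 - 8 = (-1728) + (180) + (54) + (-8) = -1502; answer -1502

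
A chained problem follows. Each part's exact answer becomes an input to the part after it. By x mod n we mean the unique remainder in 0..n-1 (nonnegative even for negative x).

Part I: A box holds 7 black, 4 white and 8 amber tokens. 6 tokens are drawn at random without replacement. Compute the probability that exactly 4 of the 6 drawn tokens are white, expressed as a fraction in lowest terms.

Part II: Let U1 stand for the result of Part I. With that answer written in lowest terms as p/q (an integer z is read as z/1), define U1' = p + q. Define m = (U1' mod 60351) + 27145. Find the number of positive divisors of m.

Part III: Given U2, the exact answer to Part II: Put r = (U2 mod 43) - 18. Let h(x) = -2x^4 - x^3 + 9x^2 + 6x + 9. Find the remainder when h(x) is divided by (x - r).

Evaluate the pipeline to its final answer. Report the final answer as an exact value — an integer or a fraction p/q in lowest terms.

Part I: total draws C(19,6) = 27132; favorable C(4,4)*C(15,2) = 105; P = 5/1292; answer 5/1292
Part II: U1 = 5/1292; threaded value p + q = 1297; m = 28442; 28442 = 2 * 14221; number of divisors = (1+1) * (1+1) = 4; answer 4
Part III: U2 = 4; r = -14; remainder = value at the root: -2*(-14)^4 - 1*(-14)^3 + 9*(-14)^2 + 6*(-14)^1 + 9 = (-76832) + (2744) + (1764) + (-84) + (9) = -72399; answer -72399

-72399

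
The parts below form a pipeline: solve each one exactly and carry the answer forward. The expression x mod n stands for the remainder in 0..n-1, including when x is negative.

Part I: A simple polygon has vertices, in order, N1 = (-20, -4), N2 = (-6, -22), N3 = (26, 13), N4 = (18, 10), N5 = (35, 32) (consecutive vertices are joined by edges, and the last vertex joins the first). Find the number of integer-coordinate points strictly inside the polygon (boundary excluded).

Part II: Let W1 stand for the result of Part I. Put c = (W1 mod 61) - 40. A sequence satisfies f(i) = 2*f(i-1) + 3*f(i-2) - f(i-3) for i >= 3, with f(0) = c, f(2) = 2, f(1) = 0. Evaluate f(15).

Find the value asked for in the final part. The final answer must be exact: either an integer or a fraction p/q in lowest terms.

Part I: cross terms: (-20*-22 - -6*-4)=416, (-6*13 - 26*-22)=494, (26*10 - 18*13)=26, (18*32 - 35*10)=226, (35*-4 - -20*32)=500; twice the area = |1662| = 1662; area = 831; boundary points = 2 + 1 + 1 + 1 + 1 = 6; strictly interior points = area - boundary/2 + 1 = 829; answer 829
Part II: W1 = 829; c = -4; f(3) = 2*(2) + 3*(0) - 1*(-4) = 8; iterating: f(3)=8, f(4)=22, f(5)=66, f(6)=190, f(7)=556, f(8)=1616, f(9)=4710, f(10)=13712, f(11)=39938, f(12)=116302, f(13)=338706, f(14)=986380, f(15)=2872576; answer 2872576

2872576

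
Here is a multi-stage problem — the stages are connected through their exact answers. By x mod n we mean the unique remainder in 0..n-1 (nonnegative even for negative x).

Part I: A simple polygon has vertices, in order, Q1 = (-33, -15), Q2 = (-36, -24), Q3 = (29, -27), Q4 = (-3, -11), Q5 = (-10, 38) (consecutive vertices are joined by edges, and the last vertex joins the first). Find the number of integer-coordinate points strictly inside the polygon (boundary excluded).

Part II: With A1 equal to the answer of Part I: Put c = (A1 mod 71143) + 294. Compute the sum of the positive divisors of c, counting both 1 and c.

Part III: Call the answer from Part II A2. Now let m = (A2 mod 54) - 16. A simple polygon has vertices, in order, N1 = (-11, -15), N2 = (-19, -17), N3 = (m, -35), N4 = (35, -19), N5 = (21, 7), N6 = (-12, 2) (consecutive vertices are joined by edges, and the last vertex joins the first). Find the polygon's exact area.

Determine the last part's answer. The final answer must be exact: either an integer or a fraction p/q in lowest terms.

1362

Part I: cross terms: (-33*-24 - -36*-15)=252, (-36*-27 - 29*-24)=1668, (29*-11 - -3*-27)=-400, (-3*38 - -10*-11)=-224, (-10*-15 - -33*38)=1404; twice the area = |2700| = 2700; area = 1350; boundary points = 3 + 1 + 16 + 7 + 1 = 28; strictly interior points = area - boundary/2 + 1 = 1337; answer 1337
Part II: A1 = 1337; c = 1631; 1631 = 7 * 233; sigma = (1 + 7) * (1 + 233) = 8 * 234 = 1872; answer 1872
Part III: A2 = 1872; m = 20; cross terms: (-11*-17 - -19*-15)=-98, (-19*-35 - 20*-17)=1005, (20*-19 - 35*-35)=845, (35*7 - 21*-19)=644, (21*2 - -12*7)=126, (-12*-15 - -11*2)=202; twice the area = |2724| = 2724; area = 1362; answer 1362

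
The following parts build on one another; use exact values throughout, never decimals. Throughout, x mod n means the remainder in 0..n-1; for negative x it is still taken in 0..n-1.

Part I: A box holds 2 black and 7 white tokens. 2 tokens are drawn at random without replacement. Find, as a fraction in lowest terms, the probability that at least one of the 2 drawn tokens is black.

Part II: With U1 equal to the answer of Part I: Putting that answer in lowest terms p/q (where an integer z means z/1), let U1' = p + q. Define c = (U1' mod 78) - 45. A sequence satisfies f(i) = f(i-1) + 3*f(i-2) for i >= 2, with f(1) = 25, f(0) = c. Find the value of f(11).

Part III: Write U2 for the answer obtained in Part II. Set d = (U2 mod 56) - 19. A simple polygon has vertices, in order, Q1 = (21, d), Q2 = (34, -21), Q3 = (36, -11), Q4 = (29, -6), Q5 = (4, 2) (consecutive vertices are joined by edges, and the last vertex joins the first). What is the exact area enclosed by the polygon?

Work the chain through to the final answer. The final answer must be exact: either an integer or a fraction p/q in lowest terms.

Part I: total draws C(9,2) = 36; complement C(7,2) = 21; favorable 36 - 21 = 15; P = 5/12; answer 5/12
Part II: U1 = 5/12; threaded value p + q = 17; c = -28; f(2) = 1*(25) + 3*(-28) = -59; iterating: f(2)=-59, f(3)=16, f(4)=-161, f(5)=-113, f(6)=-596, f(7)=-935, f(8)=-2723, f(9)=-5528, f(10)=-13697, f(11)=-30281; answer -30281
Part III: U2 = -30281; d = -4; cross terms: (21*-21 - 34*-4)=-305, (34*-11 - 36*-21)=382, (36*-6 - 29*-11)=103, (29*2 - 4*-6)=82, (4*-4 - 21*2)=-58; twice the area = |204| = 204; area = 102; answer 102

102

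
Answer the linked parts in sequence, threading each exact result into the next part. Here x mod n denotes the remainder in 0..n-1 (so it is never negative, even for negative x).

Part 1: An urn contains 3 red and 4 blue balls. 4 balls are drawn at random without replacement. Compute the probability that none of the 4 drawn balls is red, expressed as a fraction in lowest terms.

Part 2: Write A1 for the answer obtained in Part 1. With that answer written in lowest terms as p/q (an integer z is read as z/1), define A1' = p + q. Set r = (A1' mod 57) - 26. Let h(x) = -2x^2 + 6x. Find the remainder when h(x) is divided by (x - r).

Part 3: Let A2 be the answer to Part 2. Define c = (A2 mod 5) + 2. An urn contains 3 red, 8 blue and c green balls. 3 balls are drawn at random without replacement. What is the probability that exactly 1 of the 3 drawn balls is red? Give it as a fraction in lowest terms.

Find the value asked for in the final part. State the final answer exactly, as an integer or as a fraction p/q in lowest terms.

135/286

Part 1: total draws C(7,4) = 35; favorable C(4,4) = 1; P = 1/35; answer 1/35
Part 2: A1 = 1/35; threaded value p + q = 36; r = 10; remainder = value at the root: -2*(10)^2 + 6*(10)^1 = (-200) + (60) = -140; answer -140
Part 3: A2 = -140; c = 2; total draws C(13,3) = 286; favorable C(3,1)*C(10,2) = 135; P = 135/286; answer 135/286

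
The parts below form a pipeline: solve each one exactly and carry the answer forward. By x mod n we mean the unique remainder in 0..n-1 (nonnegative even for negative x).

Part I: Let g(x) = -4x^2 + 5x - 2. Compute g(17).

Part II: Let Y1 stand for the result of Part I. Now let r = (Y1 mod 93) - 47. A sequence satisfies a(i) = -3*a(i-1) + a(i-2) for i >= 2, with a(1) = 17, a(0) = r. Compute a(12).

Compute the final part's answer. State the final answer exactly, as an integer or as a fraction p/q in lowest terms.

Part I: -4*(17)^2 + 5*(17)^1 - 2 = (-1156) + (85) + (-2) = -1073; answer -1073
Part II: Y1 = -1073; r = -4; a(2) = -3*(17) + 1*(-4) = -55; iterating: a(2)=-55, a(3)=182, a(4)=-601, a(5)=1985, a(6)=-6556, a(7)=21653, a(8)=-71515, a(9)=236198, a(10)=-780109, a(11)=2576525, a(12)=-8509684; answer -8509684

-8509684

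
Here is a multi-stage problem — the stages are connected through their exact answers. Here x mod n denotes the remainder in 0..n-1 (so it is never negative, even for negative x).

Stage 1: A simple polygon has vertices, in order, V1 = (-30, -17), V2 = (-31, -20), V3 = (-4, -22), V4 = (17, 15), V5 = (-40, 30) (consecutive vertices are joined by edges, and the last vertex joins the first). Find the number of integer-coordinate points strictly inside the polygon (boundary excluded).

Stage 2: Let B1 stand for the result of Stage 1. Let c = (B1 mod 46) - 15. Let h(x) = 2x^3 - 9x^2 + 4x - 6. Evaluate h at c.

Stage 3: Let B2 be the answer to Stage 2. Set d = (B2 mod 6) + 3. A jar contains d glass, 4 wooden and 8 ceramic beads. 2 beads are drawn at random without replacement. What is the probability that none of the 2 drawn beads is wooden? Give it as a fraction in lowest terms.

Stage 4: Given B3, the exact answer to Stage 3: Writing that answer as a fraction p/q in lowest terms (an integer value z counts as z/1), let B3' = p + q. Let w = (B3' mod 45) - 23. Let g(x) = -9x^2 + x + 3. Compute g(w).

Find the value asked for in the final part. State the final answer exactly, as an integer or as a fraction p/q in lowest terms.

Stage 1: cross terms: (-30*-20 - -31*-17)=73, (-31*-22 - -4*-20)=602, (-4*15 - 17*-22)=314, (17*30 - -40*15)=1110, (-40*-17 - -30*30)=1580; twice the area = |3679| = 3679; area = 3679/2; boundary points = 1 + 1 + 1 + 3 + 1 = 7; strictly interior points = area - boundary/2 + 1 = 1837; answer 1837
Stage 2: B1 = 1837; c = 28; 2*(28)^3 - 9*(28)^2 + 4*(28)^1 - 6 = (43904) + (-7056) + (112) + (-6) = 36954; answer 36954
Stage 3: B2 = 36954; d = 3; total draws C(15,2) = 105; favorable C(11,2) = 55; P = 11/21; answer 11/21
Stage 4: B3 = 11/21; threaded value p + q = 32; w = 9; -9*(9)^2 + 1*(9)^1 + 3 = (-729) + (9) + (3) = -717; answer -717

-717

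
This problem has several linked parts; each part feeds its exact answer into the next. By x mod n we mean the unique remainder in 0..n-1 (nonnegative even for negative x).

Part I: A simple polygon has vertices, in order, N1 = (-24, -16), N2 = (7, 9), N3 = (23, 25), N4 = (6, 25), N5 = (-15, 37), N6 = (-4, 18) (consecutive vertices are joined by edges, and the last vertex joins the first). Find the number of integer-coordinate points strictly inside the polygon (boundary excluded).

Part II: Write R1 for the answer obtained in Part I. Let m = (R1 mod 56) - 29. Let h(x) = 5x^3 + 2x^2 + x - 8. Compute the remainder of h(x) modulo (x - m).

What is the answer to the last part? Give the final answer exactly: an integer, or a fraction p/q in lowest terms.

54222

Part I: cross terms: (-24*9 - 7*-16)=-104, (7*25 - 23*9)=-32, (23*25 - 6*25)=425, (6*37 - -15*25)=597, (-15*18 - -4*37)=-122, (-4*-16 - -24*18)=496; twice the area = |1260| = 1260; area = 630; boundary points = 1 + 16 + 17 + 3 + 1 + 2 = 40; strictly interior points = area - boundary/2 + 1 = 611; answer 611
Part II: R1 = 611; m = 22; remainder = value at the root: 5*(22)^3 + 2*(22)^2 + 1*(22)^1 - 8 = (53240) + (968) + (22) + (-8) = 54222; answer 54222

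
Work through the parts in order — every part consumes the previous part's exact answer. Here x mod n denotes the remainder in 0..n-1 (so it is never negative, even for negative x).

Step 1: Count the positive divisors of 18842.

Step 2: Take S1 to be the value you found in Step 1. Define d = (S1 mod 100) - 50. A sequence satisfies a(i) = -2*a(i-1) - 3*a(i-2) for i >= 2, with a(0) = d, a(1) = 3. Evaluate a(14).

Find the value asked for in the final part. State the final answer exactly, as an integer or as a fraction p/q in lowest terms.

-21432

Step 1: 18842 = 2 * 9421; number of divisors = (1+1) * (1+1) = 4; answer 4
Step 2: S1 = 4; d = -46; a(2) = -2*(3) - 3*(-46) = 132; iterating: a(2)=132, a(3)=-273, a(4)=150, a(5)=519, a(6)=-1488, a(7)=1419, a(8)=1626, a(9)=-7509, a(10)=10140, a(11)=2247, a(12)=-34914, a(13)=63087, a(14)=-21432; answer -21432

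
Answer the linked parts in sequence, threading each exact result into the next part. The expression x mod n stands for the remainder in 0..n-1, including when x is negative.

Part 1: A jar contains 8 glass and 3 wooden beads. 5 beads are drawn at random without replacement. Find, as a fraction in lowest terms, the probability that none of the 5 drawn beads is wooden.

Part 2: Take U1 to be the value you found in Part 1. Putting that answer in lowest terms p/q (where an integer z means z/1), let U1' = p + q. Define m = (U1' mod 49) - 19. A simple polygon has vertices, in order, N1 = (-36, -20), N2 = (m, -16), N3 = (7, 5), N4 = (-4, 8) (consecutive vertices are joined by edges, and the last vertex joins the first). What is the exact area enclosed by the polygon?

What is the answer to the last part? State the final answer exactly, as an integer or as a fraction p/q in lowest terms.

Part 1: total draws C(11,5) = 462; favorable C(8,5) = 56; P = 4/33; answer 4/33
Part 2: U1 = 4/33; threaded value p + q = 37; m = 18; cross terms: (-36*-16 - 18*-20)=936, (18*5 - 7*-16)=202, (7*8 - -4*5)=76, (-4*-20 - -36*8)=368; twice the area = |1582| = 1582; area = 791; answer 791

791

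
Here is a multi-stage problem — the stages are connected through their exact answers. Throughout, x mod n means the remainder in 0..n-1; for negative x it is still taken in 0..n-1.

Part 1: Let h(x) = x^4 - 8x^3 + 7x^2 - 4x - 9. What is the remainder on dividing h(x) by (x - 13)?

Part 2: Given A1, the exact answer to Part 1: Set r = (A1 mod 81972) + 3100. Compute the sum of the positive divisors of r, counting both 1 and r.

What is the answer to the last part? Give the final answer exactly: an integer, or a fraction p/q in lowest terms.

Part 1: remainder = value at the root: 1*(13)^4 - 8*(13)^3 + 7*(13)^2 - 4*(13)^1 - 9 = (28561) + (-17576) + (1183) + (-52) + (-9) = 12107; answer 12107
Part 2: A1 = 12107; r = 15207; 15207 = 3 * 37 * 137; sigma = (1 + 3) * (1 + 37) * (1 + 137) = 4 * 38 * 138 = 20976; answer 20976

20976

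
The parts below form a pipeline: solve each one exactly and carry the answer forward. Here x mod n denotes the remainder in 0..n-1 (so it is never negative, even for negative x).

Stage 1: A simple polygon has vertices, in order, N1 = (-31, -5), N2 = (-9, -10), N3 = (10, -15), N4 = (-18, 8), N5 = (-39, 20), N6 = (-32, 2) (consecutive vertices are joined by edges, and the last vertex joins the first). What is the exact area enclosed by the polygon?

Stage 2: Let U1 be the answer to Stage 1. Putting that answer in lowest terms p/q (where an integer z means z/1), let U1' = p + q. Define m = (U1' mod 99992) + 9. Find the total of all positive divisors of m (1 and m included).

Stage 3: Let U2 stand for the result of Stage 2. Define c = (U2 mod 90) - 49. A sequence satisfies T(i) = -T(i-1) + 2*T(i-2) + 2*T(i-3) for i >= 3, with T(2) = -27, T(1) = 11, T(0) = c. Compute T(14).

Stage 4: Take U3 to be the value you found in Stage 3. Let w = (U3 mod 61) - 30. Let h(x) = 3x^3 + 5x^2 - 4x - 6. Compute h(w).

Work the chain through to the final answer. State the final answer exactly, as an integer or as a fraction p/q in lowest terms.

Stage 1: cross terms: (-31*-10 - -9*-5)=265, (-9*-15 - 10*-10)=235, (10*8 - -18*-15)=-190, (-18*20 - -39*8)=-48, (-39*2 - -32*20)=562, (-32*-5 - -31*2)=222; twice the area = |1046| = 1046; area = 523; answer 523
Stage 2: U1 = 523; threaded value p + q = 524; m = 533; 533 = 13 * 41; sigma = (1 + 13) * (1 + 41) = 14 * 42 = 588; answer 588
Stage 3: U2 = 588; c = -1; T(3) = -1*(-27) + 2*(11) + 2*(-1) = 47; iterating: T(3)=47, T(4)=-79, T(5)=119, T(6)=-183, T(7)=263, T(8)=-391, T(9)=551, T(10)=-807, T(11)=1127, T(12)=-1639, T(13)=2279, T(14)=-3303; answer -3303
Stage 4: U3 = -3303; w = 22; 3*(22)^3 + 5*(22)^2 - 4*(22)^1 - 6 = (31944) + (2420) + (-88) + (-6) = 34270; answer 34270

34270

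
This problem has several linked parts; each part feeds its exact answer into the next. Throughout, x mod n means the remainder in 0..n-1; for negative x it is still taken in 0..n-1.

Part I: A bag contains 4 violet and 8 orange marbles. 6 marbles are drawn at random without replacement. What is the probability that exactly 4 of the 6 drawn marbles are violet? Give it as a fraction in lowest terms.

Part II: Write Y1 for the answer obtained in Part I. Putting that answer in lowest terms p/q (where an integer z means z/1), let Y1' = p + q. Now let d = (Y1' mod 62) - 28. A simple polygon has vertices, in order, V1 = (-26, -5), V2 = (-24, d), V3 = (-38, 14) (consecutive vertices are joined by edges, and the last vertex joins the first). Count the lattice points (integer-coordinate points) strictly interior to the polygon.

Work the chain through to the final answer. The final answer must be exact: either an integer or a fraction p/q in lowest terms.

84

Part I: total draws C(12,6) = 924; favorable C(4,4)*C(8,2) = 28; P = 1/33; answer 1/33
Part II: Y1 = 1/33; threaded value p + q = 34; d = 6; cross terms: (-26*6 - -24*-5)=-276, (-24*14 - -38*6)=-108, (-38*-5 - -26*14)=554; twice the area = |170| = 170; area = 85; boundary points = 1 + 2 + 1 = 4; strictly interior points = area - boundary/2 + 1 = 84; answer 84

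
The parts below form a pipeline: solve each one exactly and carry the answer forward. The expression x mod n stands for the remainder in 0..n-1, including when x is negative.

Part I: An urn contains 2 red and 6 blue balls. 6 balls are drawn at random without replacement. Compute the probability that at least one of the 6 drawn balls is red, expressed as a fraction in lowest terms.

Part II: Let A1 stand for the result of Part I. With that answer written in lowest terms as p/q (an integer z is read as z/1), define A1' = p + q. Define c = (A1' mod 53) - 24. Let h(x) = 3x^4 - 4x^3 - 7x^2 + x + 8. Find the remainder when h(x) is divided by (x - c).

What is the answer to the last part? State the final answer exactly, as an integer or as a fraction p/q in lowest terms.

741958

Part I: total draws C(8,6) = 28; complement C(6,6) = 1; favorable 28 - 1 = 27; P = 27/28; answer 27/28
Part II: A1 = 27/28; threaded value p + q = 55; c = -22; remainder = value at the root: 3*(-22)^4 - 4*(-22)^3 - 7*(-22)^2 + 1*(-22)^1 + 8 = (702768) + (42592) + (-3388) + (-22) + (8) = 741958; answer 741958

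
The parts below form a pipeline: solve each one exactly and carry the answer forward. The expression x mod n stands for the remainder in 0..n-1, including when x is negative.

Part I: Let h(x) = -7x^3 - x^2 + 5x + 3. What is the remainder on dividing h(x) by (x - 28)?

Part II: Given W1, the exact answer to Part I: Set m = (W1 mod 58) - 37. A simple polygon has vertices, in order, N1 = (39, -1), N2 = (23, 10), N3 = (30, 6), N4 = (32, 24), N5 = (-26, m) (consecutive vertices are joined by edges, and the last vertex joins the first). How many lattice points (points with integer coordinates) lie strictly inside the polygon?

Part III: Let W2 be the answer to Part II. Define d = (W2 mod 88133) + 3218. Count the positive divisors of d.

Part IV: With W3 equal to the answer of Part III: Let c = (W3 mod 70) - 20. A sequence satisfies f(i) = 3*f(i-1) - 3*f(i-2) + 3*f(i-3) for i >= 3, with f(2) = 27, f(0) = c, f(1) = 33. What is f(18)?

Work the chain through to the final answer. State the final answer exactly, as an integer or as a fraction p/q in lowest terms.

-1356669

Part I: remainder = value at the root: -7*(28)^3 - 1*(28)^2 + 5*(28)^1 + 3 = (-153664) + (-784) + (140) + (3) = -154305; answer -154305
Part II: W1 = -154305; m = -4; cross terms: (39*10 - 23*-1)=413, (23*6 - 30*10)=-162, (30*24 - 32*6)=528, (32*-4 - -26*24)=496, (-26*-1 - 39*-4)=182; twice the area = |1457| = 1457; area = 1457/2; boundary points = 1 + 1 + 2 + 2 + 1 = 7; strictly interior points = area - boundary/2 + 1 = 726; answer 726
Part III: W2 = 726; d = 3944; 3944 = 2^3 * 17 * 29; number of divisors = (3+1) * (1+1) * (1+1) = 16; answer 16
Part IV: W3 = 16; c = -4; f(3) = 3*(27) - 3*(33) + 3*(-4) = -30; iterating: f(3)=-30, f(4)=-72, f(5)=-45, f(6)=-9, f(7)=-108, f(8)=-432, f(9)=-999, f(10)=-2025, f(11)=-4374, f(12)=-10044, f(13)=-23085, f(14)=-52245, f(15)=-117612, f(16)=-265356, f(17)=-599967, f(18)=-1356669; answer -1356669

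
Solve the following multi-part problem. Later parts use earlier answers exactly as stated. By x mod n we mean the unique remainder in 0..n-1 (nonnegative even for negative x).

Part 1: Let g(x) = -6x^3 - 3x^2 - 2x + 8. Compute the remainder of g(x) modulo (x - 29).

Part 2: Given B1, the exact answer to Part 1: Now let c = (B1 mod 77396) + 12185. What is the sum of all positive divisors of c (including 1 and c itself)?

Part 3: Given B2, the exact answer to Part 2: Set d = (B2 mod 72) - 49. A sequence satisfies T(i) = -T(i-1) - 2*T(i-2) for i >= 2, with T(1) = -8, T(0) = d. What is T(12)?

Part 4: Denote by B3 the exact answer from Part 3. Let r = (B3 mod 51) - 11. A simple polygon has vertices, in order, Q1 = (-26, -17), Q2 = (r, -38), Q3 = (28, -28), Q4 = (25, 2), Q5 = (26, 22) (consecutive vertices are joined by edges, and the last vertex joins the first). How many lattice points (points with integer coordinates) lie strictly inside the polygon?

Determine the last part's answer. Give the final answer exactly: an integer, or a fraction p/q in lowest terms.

Part 1: remainder = value at the root: -6*(29)^3 - 3*(29)^2 - 2*(29)^1 + 8 = (-146334) + (-2523) + (-58) + (8) = -148907; answer -148907
Part 2: B1 = -148907; c = 18070; 18070 = 2 * 5 * 13 * 139; sigma = (1 + 2) * (1 + 5) * (1 + 13) * (1 + 139) = 3 * 6 * 14 * 140 = 35280; answer 35280
Part 3: B2 = 35280; d = -49; T(2) = -1*(-8) - 2*(-49) = 106; iterating: T(2)=106, T(3)=-90, T(4)=-122, T(5)=302, T(6)=-58, T(7)=-546, T(8)=662, T(9)=430, T(10)=-1754, T(11)=894, T(12)=2614; answer 2614
Part 4: B3 = 2614; r = 2; cross terms: (-26*-38 - 2*-17)=1022, (2*-28 - 28*-38)=1008, (28*2 - 25*-28)=756, (25*22 - 26*2)=498, (26*-17 - -26*22)=130; twice the area = |3414| = 3414; area = 1707; boundary points = 7 + 2 + 3 + 1 + 13 = 26; strictly interior points = area - boundary/2 + 1 = 1695; answer 1695

1695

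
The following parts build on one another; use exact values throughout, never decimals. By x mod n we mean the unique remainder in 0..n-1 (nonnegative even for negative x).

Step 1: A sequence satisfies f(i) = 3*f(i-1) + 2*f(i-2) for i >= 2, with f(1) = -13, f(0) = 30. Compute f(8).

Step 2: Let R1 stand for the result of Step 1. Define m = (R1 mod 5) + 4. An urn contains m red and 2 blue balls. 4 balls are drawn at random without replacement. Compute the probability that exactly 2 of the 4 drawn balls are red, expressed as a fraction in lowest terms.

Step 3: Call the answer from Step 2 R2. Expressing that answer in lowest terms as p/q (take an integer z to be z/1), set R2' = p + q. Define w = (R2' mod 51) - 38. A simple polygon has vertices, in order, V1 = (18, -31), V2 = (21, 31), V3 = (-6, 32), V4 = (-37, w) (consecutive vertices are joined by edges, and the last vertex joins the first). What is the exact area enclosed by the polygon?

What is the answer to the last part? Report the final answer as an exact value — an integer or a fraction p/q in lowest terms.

2571

Step 1: f(2) = 3*(-13) + 2*(30) = 21; iterating: f(2)=21, f(3)=37, f(4)=153, f(5)=533, f(6)=1905, f(7)=6781, f(8)=24153; answer 24153
Step 2: R1 = 24153; m = 7; total draws C(9,4) = 126; favorable C(7,2)*C(2,2) = 21; P = 1/6; answer 1/6
Step 3: R2 = 1/6; threaded value p + q = 7; w = -31; cross terms: (18*31 - 21*-31)=1209, (21*32 - -6*31)=858, (-6*-31 - -37*32)=1370, (-37*-31 - 18*-31)=1705; twice the area = |5142| = 5142; area = 2571; answer 2571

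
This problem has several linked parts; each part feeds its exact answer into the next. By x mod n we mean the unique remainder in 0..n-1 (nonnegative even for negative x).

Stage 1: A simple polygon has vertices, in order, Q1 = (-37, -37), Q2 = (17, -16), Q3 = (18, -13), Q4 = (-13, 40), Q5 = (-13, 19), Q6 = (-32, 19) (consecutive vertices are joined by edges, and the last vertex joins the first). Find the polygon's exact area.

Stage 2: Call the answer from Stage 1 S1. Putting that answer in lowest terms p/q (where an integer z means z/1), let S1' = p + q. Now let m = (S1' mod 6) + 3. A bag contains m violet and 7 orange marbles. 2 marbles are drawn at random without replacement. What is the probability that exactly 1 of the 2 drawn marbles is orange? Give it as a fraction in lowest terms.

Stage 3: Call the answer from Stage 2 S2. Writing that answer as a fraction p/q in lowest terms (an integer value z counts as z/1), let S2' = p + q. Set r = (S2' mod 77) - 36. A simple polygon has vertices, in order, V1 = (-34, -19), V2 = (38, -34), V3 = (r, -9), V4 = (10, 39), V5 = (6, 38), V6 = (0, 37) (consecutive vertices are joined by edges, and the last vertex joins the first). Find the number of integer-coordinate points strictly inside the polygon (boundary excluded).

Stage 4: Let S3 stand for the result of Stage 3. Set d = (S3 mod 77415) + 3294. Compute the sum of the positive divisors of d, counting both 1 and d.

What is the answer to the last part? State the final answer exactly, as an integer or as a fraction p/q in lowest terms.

Stage 1: cross terms: (-37*-16 - 17*-37)=1221, (17*-13 - 18*-16)=67, (18*40 - -13*-13)=551, (-13*19 - -13*40)=273, (-13*19 - -32*19)=361, (-32*-37 - -37*19)=1887; twice the area = |4360| = 4360; area = 2180; answer 2180
Stage 2: S1 = 2180; threaded value p + q = 2181; m = 6; total draws C(13,2) = 78; favorable C(7,1)*C(6,1) = 42; P = 7/13; answer 7/13
Stage 3: S2 = 7/13; threaded value p + q = 20; r = -16; cross terms: (-34*-34 - 38*-19)=1878, (38*-9 - -16*-34)=-886, (-16*39 - 10*-9)=-534, (10*38 - 6*39)=146, (6*37 - 0*38)=222, (0*-19 - -34*37)=1258; twice the area = |2084| = 2084; area = 1042; boundary points = 3 + 1 + 2 + 1 + 1 + 2 = 10; strictly interior points = area - boundary/2 + 1 = 1038; answer 1038
Stage 4: S3 = 1038; d = 4332; 4332 = 2^2 * 3 * 19^2; sigma = (1 + 2 + 4) * (1 + 3) * (1 + 19 + 361) = 7 * 4 * 381 = 10668; answer 10668

10668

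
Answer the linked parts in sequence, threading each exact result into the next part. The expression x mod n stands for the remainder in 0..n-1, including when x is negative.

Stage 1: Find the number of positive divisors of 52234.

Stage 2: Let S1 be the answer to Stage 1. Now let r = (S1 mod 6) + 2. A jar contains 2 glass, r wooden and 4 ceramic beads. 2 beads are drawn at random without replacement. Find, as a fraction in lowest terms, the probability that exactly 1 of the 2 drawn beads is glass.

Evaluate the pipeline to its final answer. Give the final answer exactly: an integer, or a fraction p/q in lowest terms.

3/7

Stage 1: 52234 = 2 * 7^2 * 13 * 41; number of divisors = (1+1) * (2+1) * (1+1) * (1+1) = 24; answer 24
Stage 2: S1 = 24; r = 2; total draws C(8,2) = 28; favorable C(2,1)*C(6,1) = 12; P = 3/7; answer 3/7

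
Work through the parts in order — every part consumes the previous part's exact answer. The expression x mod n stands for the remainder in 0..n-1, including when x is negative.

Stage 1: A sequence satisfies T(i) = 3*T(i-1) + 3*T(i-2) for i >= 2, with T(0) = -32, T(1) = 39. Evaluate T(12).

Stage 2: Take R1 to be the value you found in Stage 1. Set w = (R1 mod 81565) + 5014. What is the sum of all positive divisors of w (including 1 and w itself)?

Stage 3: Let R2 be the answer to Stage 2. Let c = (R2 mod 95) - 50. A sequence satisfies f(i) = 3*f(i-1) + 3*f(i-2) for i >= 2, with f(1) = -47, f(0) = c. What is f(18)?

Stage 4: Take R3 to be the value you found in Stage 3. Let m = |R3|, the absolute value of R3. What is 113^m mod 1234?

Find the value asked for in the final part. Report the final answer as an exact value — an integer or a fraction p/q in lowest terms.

Stage 1: T(2) = 3*(39) + 3*(-32) = 21; iterating: T(2)=21, T(3)=180, T(4)=603, T(5)=2349, T(6)=8856, T(7)=33615, T(8)=127413, T(9)=483084, T(10)=1831491, T(11)=6943725, T(12)=26325648; answer 26325648
Stage 2: R1 = 26325648; w = 66732; 66732 = 2^2 * 3 * 67 * 83; sigma = (1 + 2 + 4) * (1 + 3) * (1 + 67) * (1 + 83) = 7 * 4 * 68 * 84 = 159936; answer 159936
Stage 3: R2 = 159936; c = 1; f(2) = 3*(-47) + 3*(1) = -138; iterating: f(2)=-138, f(3)=-555, f(4)=-2079, f(5)=-7902, f(6)=-29943, f(7)=-113535, f(8)=-430434, f(9)=-1631907, f(10)=-6187023, f(11)=-23456790, f(12)=-88931439, f(13)=-337164687, f(14)=-1278288378, f(15)=-4846359195, f(16)=-18373942719, f(17)=-69660905742, f(18)=-264104545383; answer -264104545383
Stage 4: R3 = -264104545383; m = 264104545383; squarings mod 1234: 113^1=113, 113^2=429, 113^4=175, 113^8=1009, 113^16=31, 113^32=961, 113^64=489, 113^128=959, 113^256=351, 113^512=1035, 113^1024=113, 113^2048=429, 113^4096=175, 113^8192=1009, 113^16384=31, 113^32768=961, 113^65536=489, 113^131072=959, 113^262144=351, 113^524288=1035, 113^1048576=113, 113^2097152=429, 113^4194304=175, 113^8388608=1009, 113^16777216=31, 113^33554432=961, 113^67108864=489, 113^134217728=959, 113^268435456=351, 113^536870912=1035, 113^1073741824=113, 113^2147483648=429, 113^4294967296=175, 113^8589934592=1009, 113^17179869184=31, 113^34359738368=961, 113^68719476736=489, 113^137438953472=959; 113^264104545383 = 113^1 * 113^2 * 113^4 * 113^32 * 113^64 * 113^1024 * 113^2048 * 113^32768 * 113^65536 * 113^131072 * 113^524288 * 113^1048576 * 113^4194304 * 113^8388608 * 113^16777216 * 113^67108864 * 113^134217728 * 113^268435456 * 113^536870912 * 113^1073741824 * 113^4294967296 * 113^17179869184 * 113^34359738368 * 113^68719476736 * 113^137438953472 = 1009 (mod 1234); answer 1009

1009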